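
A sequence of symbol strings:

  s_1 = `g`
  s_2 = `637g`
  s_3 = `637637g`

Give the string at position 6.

637637637637637g

Each term is the previous one with 637 prepended.
From 637637g, 3 further steps: 637637g → 637637637g → 637637637637g → (answer).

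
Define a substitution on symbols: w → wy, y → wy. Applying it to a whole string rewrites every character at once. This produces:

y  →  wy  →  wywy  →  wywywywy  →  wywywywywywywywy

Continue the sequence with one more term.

wywywywywywywywywywywywywywywywy

φ(wywywywywywywywy) expands symbol-by-symbol to wy wy wy wy wy wy wy wy wy wy wy wy wy wy wy wy; joining the 16 pieces gives the next term.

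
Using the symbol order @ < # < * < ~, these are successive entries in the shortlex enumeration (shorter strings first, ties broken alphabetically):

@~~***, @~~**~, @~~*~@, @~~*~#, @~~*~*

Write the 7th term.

Advancing 2 positions from @~~*~* through @~~*~* → @~~*~~ reaches term 7.

@~~~@@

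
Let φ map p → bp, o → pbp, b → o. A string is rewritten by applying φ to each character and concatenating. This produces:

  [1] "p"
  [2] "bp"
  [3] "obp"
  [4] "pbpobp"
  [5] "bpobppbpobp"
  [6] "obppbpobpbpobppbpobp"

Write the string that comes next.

pbpobpbpobppbpobpobppbpobpbpobppbpobp

Replace each of the 20 characters of obppbpobpbpobppbpobp in place — pbp o bp bp o bp pbp o bp o bp pbp o bp bp o bp pbp o bp — and concatenate.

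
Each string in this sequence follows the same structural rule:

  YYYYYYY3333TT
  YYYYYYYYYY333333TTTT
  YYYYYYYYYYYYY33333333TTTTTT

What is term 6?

YYYYYYYYYYYYYYYYYYYYYY33333333333333TTTTTTTTTTTT

Reading off run lengths: Y runs 7, 10, 13; 3 runs 4, 6, 8; T runs 2, 4, 6 — each is linear in n, where the shown terms are n = 2, 3, 4.
At n = 7 the blocks have lengths 22, 14, 12.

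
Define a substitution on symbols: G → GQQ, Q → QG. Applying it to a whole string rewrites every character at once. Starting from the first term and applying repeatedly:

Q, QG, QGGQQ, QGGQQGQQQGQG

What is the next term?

Apply φ to QGGQQGQQQGQG symbol by symbol: Q→QG, G→GQQ, G→GQQ, Q→QG, Q→QG, G→GQQ, Q→QG, Q→QG, Q→QG, G→GQQ, Q→QG, G→GQQ; joined: QG GQQ GQQ QG QG GQQ QG QG QG GQQ QG GQQ.

QGGQQGQQQGQGGQQQGQGQGGQQQGGQQ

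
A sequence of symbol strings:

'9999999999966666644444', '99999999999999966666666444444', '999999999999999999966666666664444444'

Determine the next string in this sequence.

Term n consists of 4n+3 9's, followed by 2n+2 6's, followed by n+3 4's, where the shown terms are n = 2, 3, 4.
At n = 5 the blocks have lengths 23, 12, 8.

9999999999999999999999966666666666644444444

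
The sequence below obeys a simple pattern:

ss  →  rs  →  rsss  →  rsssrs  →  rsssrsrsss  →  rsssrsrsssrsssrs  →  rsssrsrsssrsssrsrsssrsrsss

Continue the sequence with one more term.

This is a Fibonacci-style word recurrence s(k) = s(k−1)·s(k−2): e.g. rs·ss = rsss.
The next term joins rsssrsrsssrsssrsrsssrsrsss and rsssrsrsssrsssrs.

rsssrsrsssrsssrsrsssrsrsssrsssrsrsssrsssrs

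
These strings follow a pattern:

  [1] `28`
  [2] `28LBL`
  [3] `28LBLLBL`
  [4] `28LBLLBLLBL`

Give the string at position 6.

Each term is the previous one with LBL appended.
From 28LBLLBLLBL, 2 further steps: 28LBLLBLLBL → 28LBLLBLLBLLBL → (answer).

28LBLLBLLBLLBLLBL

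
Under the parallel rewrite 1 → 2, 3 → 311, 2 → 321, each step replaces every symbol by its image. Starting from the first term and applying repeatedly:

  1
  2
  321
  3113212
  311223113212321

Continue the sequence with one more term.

311223213213112231132123213113212

Applying the rule to each of the 15 symbols of 311223113212321 gives the pieces 311 2 2 321 321 311 2 2 311 321 2 321 311 321 2, which concatenate to the answer.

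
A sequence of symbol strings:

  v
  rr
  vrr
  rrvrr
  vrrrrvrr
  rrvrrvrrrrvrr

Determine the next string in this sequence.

Each term (from the third on) is the two preceding terms concatenated in order: term 3 = v·rr = vrr.
So term 7 is vrrrrvrr·rrvrrvrrrrvrr.

vrrrrvrrrrvrrvrrrrvrr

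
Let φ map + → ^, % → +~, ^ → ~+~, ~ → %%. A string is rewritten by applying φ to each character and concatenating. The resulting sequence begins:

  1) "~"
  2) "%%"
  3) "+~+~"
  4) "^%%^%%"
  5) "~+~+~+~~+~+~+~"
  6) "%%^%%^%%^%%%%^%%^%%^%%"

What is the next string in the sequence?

+~+~~+~+~+~~+~+~+~~+~+~+~+~+~~+~+~+~~+~+~+~~+~+~+~

φ(%%^%%^%%^%%%%^%%^%%^%%) expands symbol-by-symbol to +~ +~ ~+~ +~ +~ ~+~ +~ +~ ~+~ +~ +~ +~ +~ ~+~ +~ +~ ~+~ +~ +~ ~+~ +~ +~; joining the 22 pieces gives the next term.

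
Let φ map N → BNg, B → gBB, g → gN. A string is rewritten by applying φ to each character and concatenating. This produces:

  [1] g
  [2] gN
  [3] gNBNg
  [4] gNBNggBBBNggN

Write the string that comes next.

gNBNggBBBNggNgNgBBgBBgBBBNggNgNBNg

φ(gNBNggBBBNggN) expands symbol-by-symbol to gN BNg gBB BNg gN gN gBB gBB gBB BNg gN gN BNg; joining the 13 pieces gives the next term.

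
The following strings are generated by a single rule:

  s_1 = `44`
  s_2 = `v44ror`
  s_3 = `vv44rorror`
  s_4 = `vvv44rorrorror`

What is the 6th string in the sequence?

vvvvv44rorrorrorrorror

s(k+1) = v·s(k)·ror, so each term gains v as a prefix and ror as a suffix.
From vvv44rorrorror, 2 further steps: vvv44rorrorror → vvvv44rorrorrorror → (answer).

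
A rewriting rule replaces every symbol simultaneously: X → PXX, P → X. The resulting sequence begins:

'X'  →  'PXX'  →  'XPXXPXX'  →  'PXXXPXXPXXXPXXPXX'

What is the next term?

Applying the rule to each of the 17 symbols of PXXXPXXPXXXPXXPXX gives the pieces X PXX PXX PXX X PXX PXX X PXX PXX PXX X PXX PXX X PXX PXX, which concatenate to the answer.

XPXXPXXPXXXPXXPXXXPXXPXXPXXXPXXPXXXPXXPXX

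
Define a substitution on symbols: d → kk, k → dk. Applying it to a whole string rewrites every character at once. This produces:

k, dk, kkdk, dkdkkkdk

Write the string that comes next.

Apply φ to dkdkkkdk symbol by symbol: d→kk, k→dk, d→kk, k→dk, k→dk, k→dk, d→kk, k→dk; joined: kk dk kk dk dk dk kk dk.

kkdkkkdkdkdkkkdk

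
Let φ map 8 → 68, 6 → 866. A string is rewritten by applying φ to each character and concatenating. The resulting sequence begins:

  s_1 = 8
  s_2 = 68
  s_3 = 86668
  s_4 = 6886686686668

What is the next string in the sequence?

Rewriting the 13 symbols of 6886686686668 one by one yields 866 68 68 866 866 68 866 866 68 866 866 866 68; concatenated:

8666868866866688668666886686686668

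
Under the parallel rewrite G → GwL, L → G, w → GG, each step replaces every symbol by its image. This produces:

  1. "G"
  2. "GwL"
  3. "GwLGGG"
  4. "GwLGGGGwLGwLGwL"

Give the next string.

GwLGGGGwLGwLGwLGwLGGGGwLGGGGwLGGG

Replace each of the 15 characters of GwLGGGGwLGwLGwL in place — GwL GG G GwL GwL GwL GwL GG G GwL GG G GwL GG G — and concatenate.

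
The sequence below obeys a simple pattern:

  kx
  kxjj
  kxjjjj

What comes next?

Each term is the previous one with jj appended.
So the next term is kxjjjj·jj.

kxjjjjjj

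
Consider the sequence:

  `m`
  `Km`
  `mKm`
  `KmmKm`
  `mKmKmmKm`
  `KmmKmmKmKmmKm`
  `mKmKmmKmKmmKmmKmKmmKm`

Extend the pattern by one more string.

Each term (from the third on) is the two preceding terms concatenated in order: term 3 = m·Km = mKm.
The next term joins KmmKmmKmKmmKm and mKmKmmKmKmmKmmKmKmmKm.

KmmKmmKmKmmKmmKmKmmKmKmmKmmKmKmmKm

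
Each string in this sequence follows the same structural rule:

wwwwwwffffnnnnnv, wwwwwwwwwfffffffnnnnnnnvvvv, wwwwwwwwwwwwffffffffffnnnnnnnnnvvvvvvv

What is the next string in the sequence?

wwwwwwwwwwwwwwwfffffffffffffnnnnnnnnnnnvvvvvvvvvv

Reading off run lengths: w runs 6, 9, 12; f runs 4, 7, 10; n runs 5, 7, 9; v runs 1, 4, 7 — each is linear in n (n = 1, 2, …).
At n = 4 the blocks have lengths 15, 13, 11, 10.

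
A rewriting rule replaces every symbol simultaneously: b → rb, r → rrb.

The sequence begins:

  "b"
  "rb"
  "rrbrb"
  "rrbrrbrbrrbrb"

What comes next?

Rewriting the 13 symbols of rrbrrbrbrrbrb one by one yields rrb rrb rb rrb rrb rb rrb rb rrb rrb rb rrb rb; concatenated:

rrbrrbrbrrbrrbrbrrbrbrrbrrbrbrrbrb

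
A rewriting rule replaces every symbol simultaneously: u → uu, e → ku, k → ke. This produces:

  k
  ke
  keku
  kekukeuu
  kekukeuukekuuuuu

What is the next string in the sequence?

kekukeuukekuuuuukekukeuuuuuuuuuu

φ(kekukeuukekuuuuu) expands symbol-by-symbol to ke ku ke uu ke ku uu uu ke ku ke uu uu uu uu uu; joining the 16 pieces gives the next term.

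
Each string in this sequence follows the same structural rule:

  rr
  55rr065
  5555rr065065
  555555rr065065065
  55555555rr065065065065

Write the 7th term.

555555555555rr065065065065065065

Every step adds 55 to the front and 065 to the end of the previous string.
From 55555555rr065065065065, 2 further steps: 55555555rr065065065065 → 5555555555rr065065065065065 → (answer).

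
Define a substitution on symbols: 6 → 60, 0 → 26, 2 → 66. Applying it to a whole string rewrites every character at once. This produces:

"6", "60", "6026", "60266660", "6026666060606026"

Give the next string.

60266660606060266026602660266660

φ(6026666060606026) expands symbol-by-symbol to 60 26 66 60 60 60 60 26 60 26 60 26 60 26 66 60; joining the 16 pieces gives the next term.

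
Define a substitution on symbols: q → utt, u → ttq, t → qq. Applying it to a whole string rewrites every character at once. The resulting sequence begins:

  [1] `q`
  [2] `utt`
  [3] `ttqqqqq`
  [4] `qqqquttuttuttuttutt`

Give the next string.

φ(qqqquttuttuttuttutt) expands symbol-by-symbol to utt utt utt utt ttq qq qq ttq qq qq ttq qq qq ttq qq qq ttq qq qq; joining the 19 pieces gives the next term.

uttuttuttuttttqqqqqttqqqqqttqqqqqttqqqqqttqqqqq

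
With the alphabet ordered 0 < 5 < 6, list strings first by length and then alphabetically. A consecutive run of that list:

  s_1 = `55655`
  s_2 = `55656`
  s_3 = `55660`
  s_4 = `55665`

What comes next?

55666

The successor of 55665 increments the rightmost position that isn't already 6 and resets every position after it to 0.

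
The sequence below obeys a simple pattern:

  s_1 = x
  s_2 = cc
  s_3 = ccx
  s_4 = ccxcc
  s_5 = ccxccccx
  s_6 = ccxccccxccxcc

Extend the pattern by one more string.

ccxccccxccxccccxccccx

This is a Fibonacci-style word recurrence s(k) = s(k−1)·s(k−2): e.g. cc·x = ccx.
So term 7 is ccxccccxccxcc·ccxccccx.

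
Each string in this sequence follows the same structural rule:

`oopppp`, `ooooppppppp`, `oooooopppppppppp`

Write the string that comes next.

ooooooooppppppppppppp

Term n consists of 2n o's, followed by 3n+1 p's (n = 1, 2, …).
At n = 4 the blocks have lengths 8, 13.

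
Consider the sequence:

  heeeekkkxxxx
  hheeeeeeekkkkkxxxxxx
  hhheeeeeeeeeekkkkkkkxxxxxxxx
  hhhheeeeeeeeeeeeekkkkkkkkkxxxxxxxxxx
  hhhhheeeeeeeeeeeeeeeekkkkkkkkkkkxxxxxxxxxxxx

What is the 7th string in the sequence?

hhhhhhheeeeeeeeeeeeeeeeeeeeeekkkkkkkkkkkkkkkxxxxxxxxxxxxxxxx

Reading off run lengths: h runs 1, 2, 3, 4, 5; e runs 4, 7, 10, 13, 16; k runs 3, 5, 7, 9, 11; x runs 4, 6, 8, 10, 12 — each is linear in n (n = 1, 2, …).
At n = 7 the blocks have lengths 7, 22, 15, 16.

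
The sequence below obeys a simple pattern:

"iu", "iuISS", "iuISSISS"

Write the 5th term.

iuISSISSISSISS

The strings grow by a fixed suffix ISS each time.
From iuISSISS, 2 further steps: iuISSISS → iuISSISSISS → (answer).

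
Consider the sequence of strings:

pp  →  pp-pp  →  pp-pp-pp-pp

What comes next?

Each string is two copies of the previous one joined by '-'.
Doubling pp-pp-pp-pp with '-' between the halves:

pp-pp-pp-pp-pp-pp-pp-pp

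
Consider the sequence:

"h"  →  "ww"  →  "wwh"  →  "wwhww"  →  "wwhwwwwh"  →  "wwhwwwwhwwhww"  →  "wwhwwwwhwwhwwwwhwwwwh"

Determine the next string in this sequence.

This is a Fibonacci-style word recurrence s(k) = s(k−1)·s(k−2): e.g. ww·h = wwh.
The next term joins wwhwwwwhwwhwwwwhwwwwh and wwhwwwwhwwhww.

wwhwwwwhwwhwwwwhwwwwhwwhwwwwhwwhww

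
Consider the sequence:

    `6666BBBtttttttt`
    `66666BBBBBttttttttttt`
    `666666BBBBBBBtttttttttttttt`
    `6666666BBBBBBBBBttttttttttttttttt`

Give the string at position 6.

666666666BBBBBBBBBBBBBttttttttttttttttttttttt

Reading off run lengths: 6 runs 4, 5, 6, 7; B runs 3, 5, 7, 9; t runs 8, 11, 14, 17 — each is linear in n, where the shown terms are n = 2, 3, 4, 5.
Setting n = 7 gives 9, 13, 23 characters in each block.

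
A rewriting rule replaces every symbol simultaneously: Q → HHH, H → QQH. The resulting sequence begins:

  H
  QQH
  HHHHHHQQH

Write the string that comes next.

Expanding HHHHHHQQH: H→QQH, H→QQH, H→QQH, H→QQH, H→QQH, H→QQH, Q→HHH, Q→HHH, H→QQH. Concatenated: QQH QQH QQH QQH QQH QQH HHH HHH QQH.

QQHQQHQQHQQHQQHQQHHHHHHHQQH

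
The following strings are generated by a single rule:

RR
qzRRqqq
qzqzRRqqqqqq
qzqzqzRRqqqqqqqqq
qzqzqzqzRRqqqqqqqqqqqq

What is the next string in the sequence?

Every step adds qz to the front and qqq to the end of the previous string.
Applying this once more to qzqzqzqzRRqqqqqqqqqqqq:

qzqzqzqzqzRRqqqqqqqqqqqqqqq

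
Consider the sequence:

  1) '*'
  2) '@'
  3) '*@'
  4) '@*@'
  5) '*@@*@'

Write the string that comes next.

@*@*@@*@

This is a Fibonacci-style word recurrence s(k) = s(k−2)·s(k−1): e.g. *·@ = *@.
So term 6 is @*@·*@@*@.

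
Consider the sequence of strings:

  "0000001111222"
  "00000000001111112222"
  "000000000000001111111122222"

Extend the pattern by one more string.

Each string has the form 0^{4n-2} 1^{2n} 2^{n+1}, where the shown terms are n = 2, 3, 4.
For the next term, n = 5, so the run lengths are 18, 10, 6.

0000000000000000001111111111222222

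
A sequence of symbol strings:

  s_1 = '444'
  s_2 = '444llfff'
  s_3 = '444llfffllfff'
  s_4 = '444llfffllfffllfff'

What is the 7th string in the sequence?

Each term is the previous one with llfff appended.
From 444llfffllfffllfff, 3 further steps: 444llfffllfffllfff → 444llfffllfffllfffllfff → 444llfffllfffllfffllfffllfff → (answer).

444llfffllfffllfffllfffllfffllfff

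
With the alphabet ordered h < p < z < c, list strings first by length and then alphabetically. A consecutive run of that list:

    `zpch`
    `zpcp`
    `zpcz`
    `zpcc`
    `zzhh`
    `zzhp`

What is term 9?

Advancing 3 positions from zzhp through zzhp → zzhz → zzhc reaches term 9.

zzph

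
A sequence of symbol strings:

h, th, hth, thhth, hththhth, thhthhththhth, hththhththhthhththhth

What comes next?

thhthhththhthhththhththhthhththhth

Each term (from the third on) is the two preceding terms concatenated in order: term 3 = h·th = hth.
The next term joins thhthhththhth and hththhththhthhththhth.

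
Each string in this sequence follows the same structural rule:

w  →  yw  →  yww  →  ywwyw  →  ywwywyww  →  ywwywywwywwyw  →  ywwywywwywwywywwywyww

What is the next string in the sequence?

ywwywywwywwywywwywywwywwywywwywwyw

From term 3 onward, concatenate the last term with the second-to-last: yw·w = yww, yww·yw = ywwyw, …
Continuing: ywwywywwywwywywwywyww · ywwywywwywwyw gives term 8.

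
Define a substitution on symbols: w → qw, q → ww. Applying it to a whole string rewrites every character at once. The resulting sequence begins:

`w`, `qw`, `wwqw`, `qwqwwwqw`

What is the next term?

wwqwwwqwqwqwwwqw

Expanding qwqwwwqw: q→ww, w→qw, q→ww, w→qw, w→qw, w→qw, q→ww, w→qw. Concatenated: ww qw ww qw qw qw ww qw.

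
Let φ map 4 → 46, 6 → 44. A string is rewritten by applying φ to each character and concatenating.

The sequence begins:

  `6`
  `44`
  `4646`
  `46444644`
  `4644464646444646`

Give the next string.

46444646464446444644464646444644

Replace each of the 16 characters of 4644464646444646 in place — 46 44 46 46 46 44 46 44 46 44 46 46 46 44 46 44 — and concatenate.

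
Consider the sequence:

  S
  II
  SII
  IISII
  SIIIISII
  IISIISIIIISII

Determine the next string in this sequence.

Each term (from the third on) is the two preceding terms concatenated in order: term 3 = S·II = SII.
Continuing: SIIIISII · IISIISIIIISII gives term 7.

SIIIISIIIISIISIIIISII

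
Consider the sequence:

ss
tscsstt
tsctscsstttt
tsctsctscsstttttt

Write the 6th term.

s(k+1) = tsc·s(k)·tt, so each term gains tsc as a prefix and tt as a suffix.
From tsctsctscsstttttt, 2 further steps: tsctsctscsstttttt → tsctsctsctscsstttttttt → (answer).

tsctsctsctsctscsstttttttttt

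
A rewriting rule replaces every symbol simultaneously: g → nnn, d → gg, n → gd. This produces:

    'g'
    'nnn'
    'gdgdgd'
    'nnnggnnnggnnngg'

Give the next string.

gdgdgdnnnnnngdgdgdnnnnnngdgdgdnnnnnn

Replace each of the 15 characters of nnnggnnnggnnngg in place — gd gd gd nnn nnn gd gd gd nnn nnn gd gd gd nnn nnn — and concatenate.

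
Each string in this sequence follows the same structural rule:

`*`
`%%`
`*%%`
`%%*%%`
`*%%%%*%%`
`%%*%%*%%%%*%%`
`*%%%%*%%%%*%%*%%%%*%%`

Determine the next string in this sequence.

Each term (from the third on) is the two preceding terms concatenated in order: term 3 = *·%% = *%%.
The next term joins %%*%%*%%%%*%% and *%%%%*%%%%*%%*%%%%*%%.

%%*%%*%%%%*%%*%%%%*%%%%*%%*%%%%*%%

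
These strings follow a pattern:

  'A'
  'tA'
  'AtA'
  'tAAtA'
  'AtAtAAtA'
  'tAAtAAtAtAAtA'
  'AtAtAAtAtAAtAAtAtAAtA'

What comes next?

This is a Fibonacci-style word recurrence s(k) = s(k−2)·s(k−1): e.g. A·tA = AtA.
The next term joins tAAtAAtAtAAtA and AtAtAAtAtAAtAAtAtAAtA.

tAAtAAtAtAAtAAtAtAAtAtAAtAAtAtAAtA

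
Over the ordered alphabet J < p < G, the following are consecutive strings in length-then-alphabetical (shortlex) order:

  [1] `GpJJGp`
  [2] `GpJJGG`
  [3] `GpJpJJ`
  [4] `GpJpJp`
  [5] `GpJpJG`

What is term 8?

Continuing the enumeration 3 steps past GpJpJG: GpJpJG → GpJppJ → GpJppp → (answer).

GpJppG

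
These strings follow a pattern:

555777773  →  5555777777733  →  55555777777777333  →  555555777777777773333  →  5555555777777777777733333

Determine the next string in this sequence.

55555555777777777777777333333

The n-th term is n+1 5's then 2n+1 7's then n-1 3's, where the shown terms are n = 2, 3, 4, 5, 6.
Setting n = 7 gives 8, 15, 6 characters in each block.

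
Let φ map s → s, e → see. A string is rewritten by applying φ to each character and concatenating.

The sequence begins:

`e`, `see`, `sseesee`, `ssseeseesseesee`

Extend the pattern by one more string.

sssseeseesseeseessseeseesseesee

Applying the rule to each of the 15 symbols of ssseeseesseesee gives the pieces s s s see see s see see s s see see s see see, which concatenate to the answer.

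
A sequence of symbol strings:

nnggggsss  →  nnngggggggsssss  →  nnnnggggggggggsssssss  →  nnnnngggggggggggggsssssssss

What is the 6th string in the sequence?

Reading off run lengths: n runs 2, 3, 4, 5; g runs 4, 7, 10, 13; s runs 3, 5, 7, 9 — each is linear in n (n = 1, 2, …).
For term 6, n = 6, so the run lengths are 7, 19, 13.

nnnnnnngggggggggggggggggggsssssssssssss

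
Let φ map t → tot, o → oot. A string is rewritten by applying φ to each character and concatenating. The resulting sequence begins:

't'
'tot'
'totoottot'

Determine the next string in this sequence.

Expanding totoottot: t→tot, o→oot, t→tot, o→oot, o→oot, t→tot, t→tot, o→oot, t→tot. Concatenated: tot oot tot oot oot tot tot oot tot.

totoottotootoottottotoottot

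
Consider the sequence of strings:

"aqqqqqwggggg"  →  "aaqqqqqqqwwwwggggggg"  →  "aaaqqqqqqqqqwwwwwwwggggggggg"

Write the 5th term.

aaaaaqqqqqqqqqqqqqwwwwwwwwwwwwwggggggggggggg

Reading off run lengths: a runs 1, 2, 3; q runs 5, 7, 9; w runs 1, 4, 7; g runs 5, 7, 9 — each is linear in n (n = 1, 2, …).
At n = 5 the blocks have lengths 5, 13, 13, 13.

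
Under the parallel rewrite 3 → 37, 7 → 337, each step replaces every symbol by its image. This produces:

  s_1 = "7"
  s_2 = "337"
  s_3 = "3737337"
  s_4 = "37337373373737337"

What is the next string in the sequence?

Applying the rule to each of the 17 symbols of 37337373373737337 gives the pieces 37 337 37 37 337 37 337 37 37 337 37 337 37 337 37 37 337, which concatenate to the answer.

37337373733737337373733737337373373737337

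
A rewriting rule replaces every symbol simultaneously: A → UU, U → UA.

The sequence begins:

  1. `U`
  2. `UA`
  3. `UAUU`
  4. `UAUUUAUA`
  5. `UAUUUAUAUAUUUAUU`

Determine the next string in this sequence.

φ(UAUUUAUAUAUUUAUU) expands symbol-by-symbol to UA UU UA UA UA UU UA UU UA UU UA UA UA UU UA UA; joining the 16 pieces gives the next term.

UAUUUAUAUAUUUAUUUAUUUAUAUAUUUAUA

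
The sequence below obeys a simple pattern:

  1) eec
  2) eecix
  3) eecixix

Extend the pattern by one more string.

The strings grow by a fixed suffix ix each time.
Applying this once more to eecixix:

eecixixix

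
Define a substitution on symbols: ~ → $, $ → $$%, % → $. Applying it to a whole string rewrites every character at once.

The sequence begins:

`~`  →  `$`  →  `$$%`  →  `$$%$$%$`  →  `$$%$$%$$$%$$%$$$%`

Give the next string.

$$%$$%$$$%$$%$$$%$$%$$%$$$%$$%$$$%$$%$$%$

Replace each of the 17 characters of $$%$$%$$$%$$%$$$% in place — $$% $$% $ $$% $$% $ $$% $$% $$% $ $$% $$% $ $$% $$% $$% $ — and concatenate.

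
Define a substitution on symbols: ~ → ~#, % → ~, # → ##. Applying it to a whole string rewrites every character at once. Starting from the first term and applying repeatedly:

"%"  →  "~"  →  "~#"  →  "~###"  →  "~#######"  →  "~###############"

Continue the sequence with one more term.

Rewriting the 16 symbols of ~############### one by one yields ~# ## ## ## ## ## ## ## ## ## ## ## ## ## ## ##; concatenated:

~###############################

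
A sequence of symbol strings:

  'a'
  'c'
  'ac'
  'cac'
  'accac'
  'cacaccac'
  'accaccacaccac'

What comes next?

cacaccacaccaccacaccac

Each term (from the third on) is the two preceding terms concatenated in order: term 3 = a·c = ac.
So term 8 is cacaccac·accaccacaccac.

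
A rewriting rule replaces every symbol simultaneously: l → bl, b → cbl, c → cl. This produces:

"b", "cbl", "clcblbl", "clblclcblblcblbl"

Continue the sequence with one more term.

clblcblblclblclcblblcblblclcblblcblbl

Applying the rule to each of the 16 symbols of clblclcblblcblbl gives the pieces cl bl cbl bl cl bl cl cbl bl cbl bl cl cbl bl cbl bl, which concatenate to the answer.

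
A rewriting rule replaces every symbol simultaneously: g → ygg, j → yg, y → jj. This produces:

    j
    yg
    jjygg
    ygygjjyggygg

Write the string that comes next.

jjyggjjyggygygjjyggyggjjyggygg

Apply φ to ygygjjyggygg symbol by symbol: y→jj, g→ygg, y→jj, g→ygg, j→yg, j→yg, y→jj, g→ygg, g→ygg, y→jj, g→ygg, g→ygg; joined: jj ygg jj ygg yg yg jj ygg ygg jj ygg ygg.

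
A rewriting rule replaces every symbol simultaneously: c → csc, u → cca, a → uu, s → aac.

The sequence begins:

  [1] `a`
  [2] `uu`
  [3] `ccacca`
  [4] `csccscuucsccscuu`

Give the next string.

cscaaccsccscaaccscccaccacscaaccsccscaaccscccacca

φ(csccscuucsccscuu) expands symbol-by-symbol to csc aac csc csc aac csc cca cca csc aac csc csc aac csc cca cca; joining the 16 pieces gives the next term.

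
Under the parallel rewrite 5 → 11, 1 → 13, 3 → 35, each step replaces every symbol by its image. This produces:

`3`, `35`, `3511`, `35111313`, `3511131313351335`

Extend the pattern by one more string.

Rewriting the 16 symbols of 3511131313351335 one by one yields 35 11 13 13 13 35 13 35 13 35 35 11 13 35 35 11; concatenated:

35111313133513351335351113353511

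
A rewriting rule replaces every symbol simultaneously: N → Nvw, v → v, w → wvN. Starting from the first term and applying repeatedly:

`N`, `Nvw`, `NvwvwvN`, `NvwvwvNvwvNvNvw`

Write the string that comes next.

Applying the rule to each of the 15 symbols of NvwvwvNvwvNvNvw gives the pieces Nvw v wvN v wvN v Nvw v wvN v Nvw v Nvw v wvN, which concatenate to the answer.

NvwvwvNvwvNvNvwvwvNvNvwvNvwvwvN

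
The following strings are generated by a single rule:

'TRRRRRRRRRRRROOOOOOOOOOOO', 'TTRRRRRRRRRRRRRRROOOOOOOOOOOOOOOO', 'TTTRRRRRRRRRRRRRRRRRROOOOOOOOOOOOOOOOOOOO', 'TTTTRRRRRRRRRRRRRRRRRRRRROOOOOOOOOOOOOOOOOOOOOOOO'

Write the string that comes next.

TTTTTRRRRRRRRRRRRRRRRRRRRRRRROOOOOOOOOOOOOOOOOOOOOOOOOOOO

Term n consists of n-2 T's, followed by 3n+3 R's, followed by 4n O's, where the shown terms are n = 3, 4, 5, 6.
Setting n = 7 gives 5, 24, 28 characters in each block.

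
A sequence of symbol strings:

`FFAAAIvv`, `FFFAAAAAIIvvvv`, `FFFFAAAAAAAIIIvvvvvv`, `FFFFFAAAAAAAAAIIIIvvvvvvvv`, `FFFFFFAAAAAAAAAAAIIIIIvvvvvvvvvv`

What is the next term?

Term n consists of n+1 F's, followed by 2n+1 A's, followed by n I's, followed by 2n v's (n = 1, 2, …).
At n = 6 the blocks have lengths 7, 13, 6, 12.

FFFFFFFAAAAAAAAAAAAAIIIIIIvvvvvvvvvvvv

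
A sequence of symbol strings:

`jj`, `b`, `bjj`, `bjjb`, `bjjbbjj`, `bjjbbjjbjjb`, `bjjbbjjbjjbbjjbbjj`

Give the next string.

bjjbbjjbjjbbjjbbjjbjjbbjjbjjb

Each term (from the third on) is the previous term followed by the one before it: term 3 = b·jj = bjj.
Continuing: bjjbbjjbjjbbjjbbjj · bjjbbjjbjjb gives term 8.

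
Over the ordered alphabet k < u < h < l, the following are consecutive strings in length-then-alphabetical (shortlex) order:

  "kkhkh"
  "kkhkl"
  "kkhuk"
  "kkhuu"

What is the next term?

kkhuh

The successor of kkhuu increments the rightmost position that isn't already l and resets every position after it to k.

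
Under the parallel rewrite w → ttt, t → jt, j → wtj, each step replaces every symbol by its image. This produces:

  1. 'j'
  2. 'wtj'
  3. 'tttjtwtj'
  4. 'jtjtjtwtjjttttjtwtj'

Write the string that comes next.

φ(jtjtjtwtjjttttjtwtj) expands symbol-by-symbol to wtj jt wtj jt wtj jt ttt jt wtj wtj jt jt jt jt wtj jt ttt jt wtj; joining the 19 pieces gives the next term.

wtjjtwtjjtwtjjttttjtwtjwtjjtjtjtjtwtjjttttjtwtj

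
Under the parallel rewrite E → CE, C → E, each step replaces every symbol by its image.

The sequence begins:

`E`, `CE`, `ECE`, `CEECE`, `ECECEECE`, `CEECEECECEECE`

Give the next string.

Rewriting the 13 symbols of CEECEECECEECE one by one yields E CE CE E CE CE E CE E CE CE E CE; concatenated:

ECECEECECEECEECECEECE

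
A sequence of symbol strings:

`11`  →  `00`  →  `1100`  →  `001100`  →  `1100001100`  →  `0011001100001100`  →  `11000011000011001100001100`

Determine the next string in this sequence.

From term 3 onward, concatenate the second-to-last term with the last: 11·00 = 1100, 00·1100 = 001100, …
So term 8 is 0011001100001100·11000011000011001100001100.

001100110000110011000011000011001100001100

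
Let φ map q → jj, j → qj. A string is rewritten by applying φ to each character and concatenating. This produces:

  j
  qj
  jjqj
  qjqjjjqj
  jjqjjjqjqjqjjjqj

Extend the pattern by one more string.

qjqjjjqjqjqjjjqjjjqjjjqjqjqjjjqj

Applying the rule to each of the 16 symbols of jjqjjjqjqjqjjjqj gives the pieces qj qj jj qj qj qj jj qj jj qj jj qj qj qj jj qj, which concatenate to the answer.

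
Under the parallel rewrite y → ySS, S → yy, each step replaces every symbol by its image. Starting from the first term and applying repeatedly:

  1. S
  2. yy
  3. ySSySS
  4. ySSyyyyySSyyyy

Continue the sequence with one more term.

ySSyyyyySSySSySSySSySSyyyyySSySSySSySS

Applying the rule to each of the 14 symbols of ySSyyyyySSyyyy gives the pieces ySS yy yy ySS ySS ySS ySS ySS yy yy ySS ySS ySS ySS, which concatenate to the answer.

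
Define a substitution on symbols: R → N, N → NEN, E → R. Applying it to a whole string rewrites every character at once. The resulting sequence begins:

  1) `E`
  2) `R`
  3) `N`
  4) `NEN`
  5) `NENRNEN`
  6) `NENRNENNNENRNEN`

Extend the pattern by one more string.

NENRNENNNENRNENNENNENRNENNNENRNEN

Replace each of the 15 characters of NENRNENNNENRNEN in place — NEN R NEN N NEN R NEN NEN NEN R NEN N NEN R NEN — and concatenate.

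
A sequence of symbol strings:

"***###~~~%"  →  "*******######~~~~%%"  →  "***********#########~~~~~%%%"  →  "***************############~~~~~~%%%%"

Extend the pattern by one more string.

*******************###############~~~~~~~%%%%%

Reading off run lengths: * runs 3, 7, 11, 15; # runs 3, 6, 9, 12; ~ runs 3, 4, 5, 6; % runs 1, 2, 3, 4 — each is linear in n (n = 1, 2, …).
For the next term, n = 5, so the run lengths are 19, 15, 7, 5.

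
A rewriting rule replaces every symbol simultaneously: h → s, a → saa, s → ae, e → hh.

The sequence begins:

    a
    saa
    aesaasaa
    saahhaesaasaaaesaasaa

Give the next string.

Replace each of the 21 characters of saahhaesaasaaaesaasaa in place — ae saa saa s s saa hh ae saa saa ae saa saa saa hh ae saa saa ae saa saa — and concatenate.

aesaasaasssaahhaesaasaaaesaasaasaahhaesaasaaaesaasaa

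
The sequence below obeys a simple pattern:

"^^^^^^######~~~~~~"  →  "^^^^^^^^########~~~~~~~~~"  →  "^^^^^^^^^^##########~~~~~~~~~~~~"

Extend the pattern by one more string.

^^^^^^^^^^^^############~~~~~~~~~~~~~~~

The n-th term is 2n+2 ^'s then 2n+2 #'s then 3n ~'s, where the shown terms are n = 2, 3, 4.
At n = 5 the blocks have lengths 12, 12, 15.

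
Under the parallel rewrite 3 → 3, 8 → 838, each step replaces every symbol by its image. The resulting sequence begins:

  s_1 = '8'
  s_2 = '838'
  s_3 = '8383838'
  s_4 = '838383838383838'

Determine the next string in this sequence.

8383838383838383838383838383838

φ(838383838383838) expands symbol-by-symbol to 838 3 838 3 838 3 838 3 838 3 838 3 838 3 838; joining the 15 pieces gives the next term.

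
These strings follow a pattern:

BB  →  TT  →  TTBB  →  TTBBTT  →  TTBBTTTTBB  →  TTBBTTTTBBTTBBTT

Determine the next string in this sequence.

TTBBTTTTBBTTBBTTTTBBTTTTBB

Each term (from the third on) is the previous term followed by the one before it: term 3 = TT·BB = TTBB.
So term 7 is TTBBTTTTBBTTBBTT·TTBBTTTTBB.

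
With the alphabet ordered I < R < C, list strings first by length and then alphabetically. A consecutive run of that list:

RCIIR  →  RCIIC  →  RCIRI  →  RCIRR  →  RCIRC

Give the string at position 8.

RCICC

Advancing 3 positions from RCIRC through RCIRC → RCICI → RCICR reaches term 8.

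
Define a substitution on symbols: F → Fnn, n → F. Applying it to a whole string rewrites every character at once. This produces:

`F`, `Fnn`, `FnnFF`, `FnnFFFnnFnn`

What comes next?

Rewriting each symbol of FnnFFFnnFnn: F→Fnn, n→F, n→F, F→Fnn, F→Fnn, F→Fnn, n→F, n→F, F→Fnn, n→F, n→F, which concatenates to Fnn F F Fnn Fnn Fnn F F Fnn F F.

FnnFFFnnFnnFnnFFFnnFF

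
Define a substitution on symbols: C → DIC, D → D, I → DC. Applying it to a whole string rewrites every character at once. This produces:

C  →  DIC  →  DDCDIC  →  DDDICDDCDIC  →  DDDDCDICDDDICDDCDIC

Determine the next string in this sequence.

Replace each of the 19 characters of DDDDCDICDDDICDDCDIC in place — D D D D DIC D DC DIC D D D DC DIC D D DIC D DC DIC — and concatenate.

DDDDDICDDCDICDDDDCDICDDDICDDCDIC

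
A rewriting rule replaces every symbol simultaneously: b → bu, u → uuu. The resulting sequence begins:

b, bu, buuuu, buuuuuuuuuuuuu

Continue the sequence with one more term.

buuuuuuuuuuuuuuuuuuuuuuuuuuuuuuuuuuuuuuuu

Replace each of the 14 characters of buuuuuuuuuuuuu in place — bu uuu uuu uuu uuu uuu uuu uuu uuu uuu uuu uuu uuu uuu — and concatenate.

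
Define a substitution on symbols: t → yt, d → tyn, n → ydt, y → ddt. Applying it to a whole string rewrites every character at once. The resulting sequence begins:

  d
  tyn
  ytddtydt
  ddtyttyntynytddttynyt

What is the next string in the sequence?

tyntynytddtytytddtydtytddtydtddtyttyntynytytddtydtddtyt

Applying the rule to each of the 21 symbols of ddtyttyntynytddttynyt gives the pieces tyn tyn yt ddt yt yt ddt ydt yt ddt ydt ddt yt tyn tyn yt yt ddt ydt ddt yt, which concatenate to the answer.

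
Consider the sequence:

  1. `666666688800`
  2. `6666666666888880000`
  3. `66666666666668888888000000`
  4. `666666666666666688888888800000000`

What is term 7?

Term n consists of 3n+1 6's, followed by 2n-1 8's, followed by 2n-2 0's, where the shown terms are n = 2, 3, 4, 5.
Setting n = 8 gives 25, 15, 14 characters in each block.

666666666666666666666666688888888888888800000000000000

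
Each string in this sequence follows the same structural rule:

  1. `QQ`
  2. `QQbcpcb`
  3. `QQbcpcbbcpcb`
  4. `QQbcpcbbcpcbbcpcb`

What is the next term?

Each term is the previous one with bcpcb appended.
Applying this once more to QQbcpcbbcpcbbcpcb:

QQbcpcbbcpcbbcpcbbcpcb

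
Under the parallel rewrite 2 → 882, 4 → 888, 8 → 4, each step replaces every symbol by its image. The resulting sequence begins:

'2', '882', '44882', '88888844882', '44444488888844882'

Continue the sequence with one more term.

Applying the rule to each of the 17 symbols of 44444488888844882 gives the pieces 888 888 888 888 888 888 4 4 4 4 4 4 888 888 4 4 882, which concatenate to the answer.

88888888888888888844444488888844882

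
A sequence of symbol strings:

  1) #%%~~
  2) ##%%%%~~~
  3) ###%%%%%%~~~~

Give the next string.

Term n consists of n #'s, followed by 2n %'s, followed by n+1 ~'s (n = 1, 2, …).
At n = 4 the blocks have lengths 4, 8, 5.

####%%%%%%%%~~~~~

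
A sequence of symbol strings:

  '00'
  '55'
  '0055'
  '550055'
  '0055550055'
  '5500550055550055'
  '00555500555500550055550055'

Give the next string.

From term 3 onward, concatenate the second-to-last term with the last: 00·55 = 0055, 55·0055 = 550055, …
Continuing: 5500550055550055 · 00555500555500550055550055 gives term 8.

550055005555005500555500555500550055550055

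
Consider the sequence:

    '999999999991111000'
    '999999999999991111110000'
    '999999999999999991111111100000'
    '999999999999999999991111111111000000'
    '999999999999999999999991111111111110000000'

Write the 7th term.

The n-th term is 3n+2 9's then 2n-2 1's then n 0's, where the shown terms are n = 3, 4, 5, 6, 7.
At n = 9 the blocks have lengths 29, 16, 9.

999999999999999999999999999991111111111111111000000000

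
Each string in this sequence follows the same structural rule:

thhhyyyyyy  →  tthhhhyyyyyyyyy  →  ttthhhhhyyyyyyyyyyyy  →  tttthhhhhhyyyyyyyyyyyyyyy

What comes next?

Term n consists of n-1 t's, followed by n+1 h's, followed by 3n y's, where the shown terms are n = 2, 3, 4, 5.
Setting n = 6 gives 5, 7, 18 characters in each block.

ttttthhhhhhhyyyyyyyyyyyyyyyyyy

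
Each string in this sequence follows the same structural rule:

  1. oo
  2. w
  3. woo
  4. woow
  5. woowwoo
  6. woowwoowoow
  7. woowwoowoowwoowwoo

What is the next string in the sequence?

woowwoowoowwoowwoowoowwoowoow

From term 3 onward, concatenate the last term with the second-to-last: w·oo = woo, woo·w = woow, …
Continuing: woowwoowoowwoowwoo · woowwoowoow gives term 8.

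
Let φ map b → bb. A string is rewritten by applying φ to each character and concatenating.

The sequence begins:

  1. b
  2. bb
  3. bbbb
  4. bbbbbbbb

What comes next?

bbbbbbbbbbbbbbbb

Rewriting each symbol of bbbbbbbb: b→bb, b→bb, b→bb, b→bb, b→bb, b→bb, b→bb, b→bb, which concatenates to bb bb bb bb bb bb bb bb.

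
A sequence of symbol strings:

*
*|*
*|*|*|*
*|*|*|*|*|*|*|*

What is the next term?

*|*|*|*|*|*|*|*|*|*|*|*|*|*|*|*

Each string is two copies of the previous one joined by '|'.
So the next term is two copies of *|*|*|*|*|*|*|* with '|' between the halves.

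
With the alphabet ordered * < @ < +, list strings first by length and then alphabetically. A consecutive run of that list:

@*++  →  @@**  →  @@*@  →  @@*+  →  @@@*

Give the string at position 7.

@@@+

Continuing the enumeration 2 steps past @@@*: @@@* → @@@@ → (answer).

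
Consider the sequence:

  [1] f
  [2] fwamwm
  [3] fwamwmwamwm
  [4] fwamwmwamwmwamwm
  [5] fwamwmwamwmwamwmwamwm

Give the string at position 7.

Every step adds wamwm to the end: s(k+1) = s(k)·wamwm.
From fwamwmwamwmwamwmwamwm, 2 further steps: fwamwmwamwmwamwmwamwm → fwamwmwamwmwamwmwamwmwamwm → (answer).

fwamwmwamwmwamwmwamwmwamwmwamwm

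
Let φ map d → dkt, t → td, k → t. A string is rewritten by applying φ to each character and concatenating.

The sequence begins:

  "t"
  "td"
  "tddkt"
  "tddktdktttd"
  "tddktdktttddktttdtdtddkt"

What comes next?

Rewriting the 24 symbols of tddktdktttddktttdtdtddkt one by one yields td dkt dkt t td dkt t td td td dkt dkt t td td td dkt td dkt td dkt dkt t td; concatenated:

tddktdktttddktttdtdtddktdktttdtdtddkttddkttddktdktttd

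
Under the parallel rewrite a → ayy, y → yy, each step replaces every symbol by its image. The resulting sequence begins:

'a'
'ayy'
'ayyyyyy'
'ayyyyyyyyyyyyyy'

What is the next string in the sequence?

Rewriting the 15 symbols of ayyyyyyyyyyyyyy one by one yields ayy yy yy yy yy yy yy yy yy yy yy yy yy yy yy; concatenated:

ayyyyyyyyyyyyyyyyyyyyyyyyyyyyyy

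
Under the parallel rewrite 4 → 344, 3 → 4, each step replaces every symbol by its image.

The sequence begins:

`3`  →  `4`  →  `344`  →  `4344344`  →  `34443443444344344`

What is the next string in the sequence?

Rewriting the 17 symbols of 34443443444344344 one by one yields 4 344 344 344 4 344 344 4 344 344 344 4 344 344 4 344 344; concatenated:

43443443444344344434434434443443444344344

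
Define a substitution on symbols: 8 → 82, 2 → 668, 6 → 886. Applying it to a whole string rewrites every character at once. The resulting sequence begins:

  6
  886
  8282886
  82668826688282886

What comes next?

Rewriting the 17 symbols of 82668826688282886 one by one yields 82 668 886 886 82 82 668 886 886 82 82 668 82 668 82 82 886; concatenated:

8266888688682826688868868282668826688282886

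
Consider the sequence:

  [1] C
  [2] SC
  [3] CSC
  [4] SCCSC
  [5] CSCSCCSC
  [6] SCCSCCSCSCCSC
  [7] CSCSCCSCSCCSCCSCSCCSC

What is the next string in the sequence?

Each term (from the third on) is the two preceding terms concatenated in order: term 3 = C·SC = CSC.
So term 8 is SCCSCCSCSCCSC·CSCSCCSCSCCSCCSCSCCSC.

SCCSCCSCSCCSCCSCSCCSCSCCSCCSCSCCSC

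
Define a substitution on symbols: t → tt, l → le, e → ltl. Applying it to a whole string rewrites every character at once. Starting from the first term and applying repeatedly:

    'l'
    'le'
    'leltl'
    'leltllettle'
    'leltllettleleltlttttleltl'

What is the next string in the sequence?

leltllettleleltlttttleltlleltllettlettttttttleltllettle

Applying the rule to each of the 25 symbols of leltllettleleltlttttleltl gives the pieces le ltl le tt le le ltl tt tt le ltl le ltl le tt le tt tt tt tt le ltl le tt le, which concatenate to the answer.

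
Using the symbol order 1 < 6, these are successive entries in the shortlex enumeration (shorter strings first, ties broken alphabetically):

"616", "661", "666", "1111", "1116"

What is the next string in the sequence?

1161

Find the rightmost character of 1116 below 6, bump it to the next letter, and reset everything to its right to 1.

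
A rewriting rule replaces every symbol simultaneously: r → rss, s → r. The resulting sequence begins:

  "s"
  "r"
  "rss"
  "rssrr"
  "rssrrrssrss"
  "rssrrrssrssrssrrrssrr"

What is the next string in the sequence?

rssrrrssrssrssrrrssrrrssrrrssrssrssrrrssrss

φ(rssrrrssrssrssrrrssrr) expands symbol-by-symbol to rss r r rss rss rss r r rss r r rss r r rss rss rss r r rss rss; joining the 21 pieces gives the next term.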